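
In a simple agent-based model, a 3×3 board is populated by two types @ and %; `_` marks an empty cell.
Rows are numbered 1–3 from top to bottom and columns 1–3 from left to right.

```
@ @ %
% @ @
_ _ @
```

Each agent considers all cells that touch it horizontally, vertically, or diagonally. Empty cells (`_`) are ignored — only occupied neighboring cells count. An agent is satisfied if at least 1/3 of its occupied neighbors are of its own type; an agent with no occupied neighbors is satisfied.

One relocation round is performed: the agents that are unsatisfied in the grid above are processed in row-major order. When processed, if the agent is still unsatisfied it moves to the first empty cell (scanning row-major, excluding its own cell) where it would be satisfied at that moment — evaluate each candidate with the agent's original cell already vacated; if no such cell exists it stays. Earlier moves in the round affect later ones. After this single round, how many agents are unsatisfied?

Initially unsatisfied (in order): (1,3), (2,1).
  (1,3) → (3,1).
  (2,1): no empty cell satisfies it; stays.
Resulting grid:
@ @ _
% @ @
% _ @
Unsatisfied now: (2,1).

1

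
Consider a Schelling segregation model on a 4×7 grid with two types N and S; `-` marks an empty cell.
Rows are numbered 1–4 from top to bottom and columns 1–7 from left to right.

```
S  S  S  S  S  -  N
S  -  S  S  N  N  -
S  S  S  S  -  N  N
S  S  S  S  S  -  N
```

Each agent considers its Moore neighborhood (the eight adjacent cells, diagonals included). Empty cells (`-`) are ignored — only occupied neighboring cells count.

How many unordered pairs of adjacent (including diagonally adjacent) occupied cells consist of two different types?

6

Scan each occupied cell's neighbors to the right and below (and the two forward diagonals) so each pair is counted once.
Row 1: S(1,1)–S(1,2)= S(1,1)–S(2,1)= S(1,2)–S(1,3)= S(1,2)–S(2,3)= S(1,2)–S(2,1)= S(1,3)–S(1,4)= S(1,3)–S(2,3)= S(1,3)–S(2,4)= S(1,4)–S(1,5)= S(1,4)–S(2,4)= S(1,4)–N(2,5)≠ S(1,4)–S(2,3)= S(1,5)–N(2,5)≠ S(1,5)–N(2,6)≠ S(1,5)–S(2,4)= N(1,7)–N(2,6)=  → 3/16 unlike.
Row 2: S(2,1)–S(3,1)= S(2,1)–S(3,2)= S(2,3)–S(2,4)= S(2,3)–S(3,3)= S(2,3)–S(3,4)= S(2,3)–S(3,2)= S(2,4)–N(2,5)≠ S(2,4)–S(3,4)= S(2,4)–S(3,3)= N(2,5)–N(2,6)= N(2,5)–N(3,6)= N(2,5)–S(3,4)≠ N(2,6)–N(3,6)= N(2,6)–N(3,7)=  → 2/14 unlike.
Row 3: S(3,1)–S(3,2)= S(3,1)–S(4,1)= S(3,1)–S(4,2)= S(3,2)–S(3,3)= S(3,2)–S(4,2)= S(3,2)–S(4,3)= S(3,2)–S(4,1)= S(3,3)–S(3,4)= S(3,3)–S(4,3)= S(3,3)–S(4,4)= S(3,3)–S(4,2)= S(3,4)–S(4,4)= S(3,4)–S(4,5)= S(3,4)–S(4,3)= N(3,6)–N(3,7)= N(3,6)–N(4,7)= N(3,6)–S(4,5)≠ N(3,7)–N(4,7)=  → 1/18 unlike.
Row 4: S(4,1)–S(4,2)= S(4,2)–S(4,3)= S(4,3)–S(4,4)= S(4,4)–S(4,5)=  → 0/4 unlike.
Total adjacent occupied pairs: 52; unlike-type pairs: 6.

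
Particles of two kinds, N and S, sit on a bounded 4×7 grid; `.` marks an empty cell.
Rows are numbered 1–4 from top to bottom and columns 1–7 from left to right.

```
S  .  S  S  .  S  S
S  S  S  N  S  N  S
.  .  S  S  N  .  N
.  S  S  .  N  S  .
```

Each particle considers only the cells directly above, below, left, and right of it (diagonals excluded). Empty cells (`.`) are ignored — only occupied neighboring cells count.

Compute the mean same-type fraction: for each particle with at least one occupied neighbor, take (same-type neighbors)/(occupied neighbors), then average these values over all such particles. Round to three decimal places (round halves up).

Row 1: (1,1)S 1/1 · (1,3)S 2/2 · (1,4)S 1/2 · (1,6)S 1/2 · (1,7)S 2/2
Row 2: (2,1)S 2/2 · (2,2)S 2/2 · (2,3)S 3/4 · (2,4)N 0/4 · (2,5)S 0/3 · (2,6)N 0/3 · (2,7)S 1/3
Row 3: (3,3)S 3/3 · (3,4)S 1/3 · (3,5)N 1/3 · (3,7)N 0/1
Row 4: (4,2)S 1/1 · (4,3)S 2/2 · (4,5)N 1/2 · (4,6)S 0/1
Sum over 20 particles: 1/1 + 2/2 + 1/2 + 1/2 + 2/2 + 2/2 + 2/2 + 3/4 + 0/4 + 0/3 + 0/3 + 1/3 + 3/3 + 1/3 + 1/3 + 0/1 + 1/1 + 2/2 + 1/2 + 0/1 = 45/4; mean = 45/4 ÷ 20 = 9/16 = 0.5625 → 0.563.

0.563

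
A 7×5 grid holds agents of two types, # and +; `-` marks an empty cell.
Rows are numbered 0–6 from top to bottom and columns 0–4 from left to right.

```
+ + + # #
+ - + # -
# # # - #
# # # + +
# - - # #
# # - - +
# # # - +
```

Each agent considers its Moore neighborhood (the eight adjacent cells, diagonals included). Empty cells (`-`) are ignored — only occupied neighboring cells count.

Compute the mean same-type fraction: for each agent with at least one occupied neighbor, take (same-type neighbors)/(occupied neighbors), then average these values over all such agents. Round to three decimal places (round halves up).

(0,0)+ 2/2
(0,1)+ 4/4
(0,2)+ 2/4
(0,3)# 2/4
(0,4)# 2/2
(1,0)+ 2/4
(1,2)+ 2/6
(1,3)# 4/6
(2,0)# 3/4
(2,1)# 5/7
(2,2)# 4/6
(2,4)# 1/3
(3,0)# 4/4
(3,1)# 6/6
(3,2)# 4/5
(3,3)+ 1/6
(3,4)+ 1/4
(4,0)# 4/4
(4,3)# 2/5
(4,4)# 1/4
(5,0)# 4/4
(5,1)# 5/5
(5,4)+ 1/3
(6,0)# 3/3
(6,1)# 4/4
(6,2)# 2/2
(6,4)+ 1/1
Sum over 27 agents: 2/2 + 4/4 + 2/4 + 2/4 + 2/2 + 2/4 + 2/6 + 4/6 + 3/4 + 5/7 + 4/6 + 1/3 + 4/4 + 6/6 + 4/5 + 1/6 + 1/4 + 4/4 + 2/5 + 1/4 + 4/4 + 5/5 + 1/3 + 3/3 + 4/4 + 2/2 + 1/1 = 2683/140; mean = 2683/140 ÷ 27 = 2683/3780 = 0.709788… → 0.710.

0.710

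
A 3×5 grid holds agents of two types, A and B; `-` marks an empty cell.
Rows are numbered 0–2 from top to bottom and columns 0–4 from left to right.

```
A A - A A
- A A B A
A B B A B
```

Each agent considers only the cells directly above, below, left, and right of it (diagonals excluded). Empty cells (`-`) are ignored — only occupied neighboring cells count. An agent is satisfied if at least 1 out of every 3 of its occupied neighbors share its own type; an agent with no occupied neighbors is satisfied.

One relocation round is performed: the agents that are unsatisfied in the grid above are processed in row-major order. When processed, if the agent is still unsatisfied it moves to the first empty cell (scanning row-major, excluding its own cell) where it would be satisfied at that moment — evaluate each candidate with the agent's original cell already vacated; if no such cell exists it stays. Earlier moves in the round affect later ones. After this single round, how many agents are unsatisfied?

1

Initially unsatisfied (in order): (1,3), (2,0), (2,3), (2,4).
  (1,3): no empty cell satisfies it; stays.
  (2,0) → (0,2).
  (2,3) → (1,0).
  (2,4) → (2,0).
Resulting grid:
A A A A A
A A A B A
B B B - -
Unsatisfied now: (1,3).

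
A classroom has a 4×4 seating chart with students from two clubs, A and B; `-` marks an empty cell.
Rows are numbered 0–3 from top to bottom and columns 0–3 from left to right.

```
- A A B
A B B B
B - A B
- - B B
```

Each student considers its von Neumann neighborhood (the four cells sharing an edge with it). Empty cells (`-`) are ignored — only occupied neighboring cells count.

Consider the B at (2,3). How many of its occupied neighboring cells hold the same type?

Occupied neighbors of (2,3): (1,3)=B, (3,3)=B, (2,2)=A.
Same type (B): 2 of 3.

2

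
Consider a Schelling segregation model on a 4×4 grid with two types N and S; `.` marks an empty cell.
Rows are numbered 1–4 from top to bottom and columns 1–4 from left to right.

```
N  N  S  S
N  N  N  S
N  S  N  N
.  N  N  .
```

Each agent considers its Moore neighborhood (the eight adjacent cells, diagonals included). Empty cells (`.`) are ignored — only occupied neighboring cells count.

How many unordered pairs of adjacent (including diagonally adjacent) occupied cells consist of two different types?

Scan each occupied cell's neighbors to the right and below (and the two forward diagonals) so each pair is counted once.
From row 1: 4 unlike of 13 pairs (running 4/13).
From row 2: 6 unlike of 13 pairs (running 10/26).
From row 3: 4 unlike of 9 pairs (running 14/35).
From row 4: 0 unlike of 1 pairs (running 14/36).
Total adjacent occupied pairs: 36; unlike-type pairs: 14.

14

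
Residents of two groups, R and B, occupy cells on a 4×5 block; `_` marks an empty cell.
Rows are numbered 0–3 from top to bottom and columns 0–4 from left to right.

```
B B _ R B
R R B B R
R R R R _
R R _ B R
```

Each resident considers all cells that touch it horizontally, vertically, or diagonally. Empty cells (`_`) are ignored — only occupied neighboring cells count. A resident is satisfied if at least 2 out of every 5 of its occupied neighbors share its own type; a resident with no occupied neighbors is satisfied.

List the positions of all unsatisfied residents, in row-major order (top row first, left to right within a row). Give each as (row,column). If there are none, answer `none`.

(0,0)B 1/3 unhappy
(0,1)B 2/4 ok
(0,3)R 1/4 unhappy
(0,4)B 1/3 unhappy
(1,0)R 3/5 ok
(1,1)R 4/7 ok
(1,2)B 2/7 unhappy
(1,3)B 2/6 unhappy
(1,4)R 2/4 ok
(2,0)R 5/5 ok
(2,1)R 6/7 ok
(2,2)R 4/7 ok
(2,3)R 3/6 ok
(3,0)R 3/3 ok
(3,1)R 4/4 ok
(3,3)B 0/3 unhappy
(3,4)R 1/2 ok

(0,0), (0,3), (0,4), (1,2), (1,3), (3,3)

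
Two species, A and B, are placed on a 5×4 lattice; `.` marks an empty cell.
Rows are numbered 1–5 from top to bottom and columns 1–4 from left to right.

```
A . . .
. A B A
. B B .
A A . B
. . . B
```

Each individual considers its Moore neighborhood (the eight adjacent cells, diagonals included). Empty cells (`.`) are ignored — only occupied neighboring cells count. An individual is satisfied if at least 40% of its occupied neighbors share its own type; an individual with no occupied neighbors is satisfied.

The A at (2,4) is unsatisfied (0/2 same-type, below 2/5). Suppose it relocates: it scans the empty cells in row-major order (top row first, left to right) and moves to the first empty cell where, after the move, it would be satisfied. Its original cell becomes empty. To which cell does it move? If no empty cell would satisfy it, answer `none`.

(1,2)

Vacating (2,4). Empty cells in order:
  (1,2): 2/3 same-type → satisfied — stop here.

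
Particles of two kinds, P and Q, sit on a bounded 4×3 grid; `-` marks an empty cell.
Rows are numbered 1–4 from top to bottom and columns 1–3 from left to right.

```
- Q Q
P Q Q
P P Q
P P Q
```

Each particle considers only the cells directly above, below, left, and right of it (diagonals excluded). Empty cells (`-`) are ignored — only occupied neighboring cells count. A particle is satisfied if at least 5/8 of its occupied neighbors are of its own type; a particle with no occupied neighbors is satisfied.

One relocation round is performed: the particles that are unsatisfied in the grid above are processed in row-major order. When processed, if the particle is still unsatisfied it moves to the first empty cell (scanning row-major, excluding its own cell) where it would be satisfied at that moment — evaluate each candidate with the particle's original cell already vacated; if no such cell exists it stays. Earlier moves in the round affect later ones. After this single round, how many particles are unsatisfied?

4

Initially unsatisfied (in order): (2,1), (2,2), (3,2), (4,3).
  (2,1): no empty cell satisfies it; stays.
  (2,2): no empty cell satisfies it; stays.
  (3,2): no empty cell satisfies it; stays.
  (4,3): no empty cell satisfies it; stays.
Resulting grid:
- Q Q
P Q Q
P P Q
P P Q
Unsatisfied now: (2,1), (2,2), (3,2), (4,3).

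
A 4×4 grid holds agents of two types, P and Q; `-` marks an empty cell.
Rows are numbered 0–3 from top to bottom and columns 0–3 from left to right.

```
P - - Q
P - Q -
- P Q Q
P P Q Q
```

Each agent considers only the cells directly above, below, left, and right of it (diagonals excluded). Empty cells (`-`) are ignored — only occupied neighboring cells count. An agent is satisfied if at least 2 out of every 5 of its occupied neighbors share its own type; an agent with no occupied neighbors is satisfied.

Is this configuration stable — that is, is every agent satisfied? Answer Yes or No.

(0,0)P 1/1 ok
(0,3)Q 0/0 ok
(1,0)P 1/1 ok
(1,2)Q 1/1 ok
(2,1)P 1/2 ok
(2,2)Q 3/4 ok
(2,3)Q 2/2 ok
(3,0)P 1/1 ok
(3,1)P 2/3 ok
(3,2)Q 2/3 ok
(3,3)Q 2/2 ok
All meet the threshold, so the configuration is stable.

Yes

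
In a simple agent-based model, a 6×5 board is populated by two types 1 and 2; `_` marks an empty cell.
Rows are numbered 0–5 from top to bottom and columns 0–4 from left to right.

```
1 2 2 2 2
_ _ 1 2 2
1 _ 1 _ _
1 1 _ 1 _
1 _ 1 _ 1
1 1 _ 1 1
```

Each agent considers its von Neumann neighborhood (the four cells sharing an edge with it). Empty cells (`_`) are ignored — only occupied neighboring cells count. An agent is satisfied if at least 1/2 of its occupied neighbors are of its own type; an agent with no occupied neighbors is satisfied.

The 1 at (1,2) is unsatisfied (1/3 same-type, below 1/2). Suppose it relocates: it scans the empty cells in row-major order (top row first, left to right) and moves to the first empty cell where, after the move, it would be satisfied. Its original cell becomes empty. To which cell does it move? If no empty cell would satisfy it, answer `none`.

Vacating (1,2). Empty cells in order:
  (1,0): 2/2 same-type → satisfied — stop here.

(1,0)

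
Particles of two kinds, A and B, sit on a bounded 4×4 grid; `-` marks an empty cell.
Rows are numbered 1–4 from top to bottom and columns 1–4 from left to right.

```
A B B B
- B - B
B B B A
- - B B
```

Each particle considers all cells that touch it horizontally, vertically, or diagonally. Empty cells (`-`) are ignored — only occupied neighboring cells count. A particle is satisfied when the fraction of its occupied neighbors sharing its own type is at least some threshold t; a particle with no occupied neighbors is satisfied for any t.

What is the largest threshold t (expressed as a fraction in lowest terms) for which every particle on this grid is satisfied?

0/1

Row 1: (1,1)A 0/2 · (1,2)B 2/3 · (1,3)B 4/4 · (1,4)B 2/2
Row 2: (2,2)B 5/6 · (2,4)B 3/4
Row 3: (3,1)B 2/2 · (3,2)B 4/4 · (3,3)B 5/6 · (3,4)A 0/4
Row 4: (4,3)B 3/4 · (4,4)B 2/3
The smallest same-type fraction is 0/2 at (1,1), which reduces to 0/1. Any threshold above that leaves this particle unsatisfied.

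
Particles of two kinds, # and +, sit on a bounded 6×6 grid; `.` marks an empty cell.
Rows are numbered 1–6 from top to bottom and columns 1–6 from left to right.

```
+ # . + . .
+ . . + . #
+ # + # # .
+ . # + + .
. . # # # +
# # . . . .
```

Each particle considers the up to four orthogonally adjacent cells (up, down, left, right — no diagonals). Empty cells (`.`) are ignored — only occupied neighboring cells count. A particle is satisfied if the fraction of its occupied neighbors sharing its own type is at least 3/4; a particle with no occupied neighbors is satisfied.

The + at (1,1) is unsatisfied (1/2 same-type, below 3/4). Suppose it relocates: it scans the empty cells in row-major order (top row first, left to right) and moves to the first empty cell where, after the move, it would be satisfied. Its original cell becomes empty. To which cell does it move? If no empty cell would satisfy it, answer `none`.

Vacating (1,1). Empty cells in order:
  (1,3): 1/2 same-type → still unsatisfied.
  (1,5): 1/1 same-type → satisfied — stop here.

(1,5)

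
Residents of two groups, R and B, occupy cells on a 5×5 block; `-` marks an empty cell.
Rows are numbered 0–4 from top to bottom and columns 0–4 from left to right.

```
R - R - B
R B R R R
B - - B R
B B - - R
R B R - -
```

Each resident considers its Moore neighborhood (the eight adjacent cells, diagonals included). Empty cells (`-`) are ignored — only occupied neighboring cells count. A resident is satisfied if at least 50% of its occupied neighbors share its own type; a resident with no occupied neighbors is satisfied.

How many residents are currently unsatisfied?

(0,0)R 1/2 ok
(0,2)R 2/3 ok
(0,4)B 0/2 unhappy
(1,0)R 1/3 unhappy
(1,1)B 1/5 unhappy
(1,2)R 2/4 ok
(1,3)R 4/6 ok
(1,4)R 2/4 ok
(2,0)B 3/4 ok
(2,3)B 0/5 unhappy
(2,4)R 3/4 ok
(3,0)B 3/4 ok
(3,1)B 3/5 ok
(3,4)R 1/2 ok
(4,0)R 0/3 unhappy
(4,1)B 2/4 ok
(4,2)R 0/2 unhappy
Unsatisfied: (0,4), (1,0), (1,1), (2,3), (4,0), (4,2) — 6 in total.

6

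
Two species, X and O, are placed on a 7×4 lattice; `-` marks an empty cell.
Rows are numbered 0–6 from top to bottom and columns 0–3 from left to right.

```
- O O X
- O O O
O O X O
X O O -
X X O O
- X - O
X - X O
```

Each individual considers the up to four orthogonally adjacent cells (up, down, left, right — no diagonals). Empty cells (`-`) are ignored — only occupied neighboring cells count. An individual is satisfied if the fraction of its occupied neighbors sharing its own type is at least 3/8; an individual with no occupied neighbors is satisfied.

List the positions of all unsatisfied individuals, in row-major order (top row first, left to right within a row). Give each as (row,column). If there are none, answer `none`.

(0,3), (2,2), (3,0), (6,2)

Row 0: (0,1)O 2/2 satisfied · (0,2)O 2/3 satisfied · (0,3)X 0/2 not
Row 1: (1,1)O 3/3 satisfied · (1,2)O 3/4 satisfied · (1,3)O 2/3 satisfied
Row 2: (2,0)O 1/2 satisfied · (2,1)O 3/4 satisfied · (2,2)X 0/4 not · (2,3)O 1/2 satisfied
Row 3: (3,0)X 1/3 not · (3,1)O 2/4 satisfied · (3,2)O 2/3 satisfied
Row 4: (4,0)X 2/2 satisfied · (4,1)X 2/4 satisfied · (4,2)O 2/3 satisfied · (4,3)O 2/2 satisfied
Row 5: (5,1)X 1/1 satisfied · (5,3)O 2/2 satisfied
Row 6: (6,0)X 0/0 satisfied · (6,2)X 0/1 not · (6,3)O 1/2 satisfied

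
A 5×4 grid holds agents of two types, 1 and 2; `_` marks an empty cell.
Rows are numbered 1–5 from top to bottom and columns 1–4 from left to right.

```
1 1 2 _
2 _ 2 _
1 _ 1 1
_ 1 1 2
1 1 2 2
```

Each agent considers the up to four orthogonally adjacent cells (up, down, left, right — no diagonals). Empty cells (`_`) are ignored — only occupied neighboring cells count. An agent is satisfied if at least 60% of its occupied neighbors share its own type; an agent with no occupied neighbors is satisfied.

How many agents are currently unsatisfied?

10

Row 1: (1,1)1 1/2 ✗ · (1,2)1 1/2 ✗ · (1,3)2 1/2 ✗
Row 2: (2,1)2 0/2 ✗ · (2,3)2 1/2 ✗
Row 3: (3,1)1 0/1 ✗ · (3,3)1 2/3 ✓ · (3,4)1 1/2 ✗
Row 4: (4,2)1 2/2 ✓ · (4,3)1 2/4 ✗ · (4,4)2 1/3 ✗
Row 5: (5,1)1 1/1 ✓ · (5,2)1 2/3 ✓ · (5,3)2 1/3 ✗ · (5,4)2 2/2 ✓
Unsatisfied: (1,1), (1,2), (1,3), (2,1), (2,3), (3,1), (3,4), (4,3), (4,4), (5,3) — 10 in total.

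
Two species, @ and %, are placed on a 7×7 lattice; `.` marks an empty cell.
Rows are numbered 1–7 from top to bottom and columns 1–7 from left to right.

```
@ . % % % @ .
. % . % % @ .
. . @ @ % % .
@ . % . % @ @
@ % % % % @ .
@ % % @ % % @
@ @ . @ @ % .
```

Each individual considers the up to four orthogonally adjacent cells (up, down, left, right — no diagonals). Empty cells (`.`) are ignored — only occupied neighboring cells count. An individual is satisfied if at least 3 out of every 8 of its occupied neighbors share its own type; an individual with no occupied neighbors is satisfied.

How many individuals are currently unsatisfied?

7

Row 1: (1,1)@ 0/0 ✓ · (1,3)% 1/1 ✓ · (1,4)% 3/3 ✓ · (1,5)% 2/3 ✓ · (1,6)@ 1/2 ✓
Row 2: (2,2)% 0/0 ✓ · (2,4)% 2/3 ✓ · (2,5)% 3/4 ✓ · (2,6)@ 1/3 ✗
Row 3: (3,3)@ 1/2 ✓ · (3,4)@ 1/3 ✗ · (3,5)% 3/4 ✓ · (3,6)% 1/3 ✗
Row 4: (4,1)@ 1/1 ✓ · (4,3)% 1/2 ✓ · (4,5)% 2/3 ✓ · (4,6)@ 2/4 ✓ · (4,7)@ 1/1 ✓
Row 5: (5,1)@ 2/3 ✓ · (5,2)% 2/3 ✓ · (5,3)% 4/4 ✓ · (5,4)% 2/3 ✓ · (5,5)% 3/4 ✓ · (5,6)@ 1/3 ✗
Row 6: (6,1)@ 2/3 ✓ · (6,2)% 2/4 ✓ · (6,3)% 2/3 ✓ · (6,4)@ 1/4 ✗ · (6,5)% 2/4 ✓ · (6,6)% 2/4 ✓ · (6,7)@ 0/1 ✗
Row 7: (7,1)@ 2/2 ✓ · (7,2)@ 1/2 ✓ · (7,4)@ 2/2 ✓ · (7,5)@ 1/3 ✗ · (7,6)% 1/2 ✓
Unsatisfied: (2,6), (3,4), (3,6), (5,6), (6,4), (6,7), (7,5) — 7 in total.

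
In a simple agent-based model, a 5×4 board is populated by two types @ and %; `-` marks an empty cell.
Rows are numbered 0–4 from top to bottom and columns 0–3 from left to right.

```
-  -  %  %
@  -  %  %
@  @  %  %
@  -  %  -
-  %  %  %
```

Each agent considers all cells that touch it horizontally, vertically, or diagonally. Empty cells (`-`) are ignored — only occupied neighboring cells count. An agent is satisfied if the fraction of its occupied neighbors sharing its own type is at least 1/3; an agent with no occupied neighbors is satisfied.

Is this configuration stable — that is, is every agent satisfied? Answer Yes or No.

Row 0: (0,2)% 3/3 ✓ · (0,3)% 3/3 ✓
Row 1: (1,0)@ 2/2 ✓ · (1,2)% 5/6 ✓ · (1,3)% 5/5 ✓
Row 2: (2,0)@ 3/3 ✓ · (2,1)@ 3/6 ✓ · (2,2)% 4/5 ✓ · (2,3)% 4/4 ✓
Row 3: (3,0)@ 2/3 ✓ · (3,2)% 5/6 ✓
Row 4: (4,1)% 2/3 ✓ · (4,2)% 3/3 ✓ · (4,3)% 2/2 ✓
All meet the threshold, so the configuration is stable.

Yes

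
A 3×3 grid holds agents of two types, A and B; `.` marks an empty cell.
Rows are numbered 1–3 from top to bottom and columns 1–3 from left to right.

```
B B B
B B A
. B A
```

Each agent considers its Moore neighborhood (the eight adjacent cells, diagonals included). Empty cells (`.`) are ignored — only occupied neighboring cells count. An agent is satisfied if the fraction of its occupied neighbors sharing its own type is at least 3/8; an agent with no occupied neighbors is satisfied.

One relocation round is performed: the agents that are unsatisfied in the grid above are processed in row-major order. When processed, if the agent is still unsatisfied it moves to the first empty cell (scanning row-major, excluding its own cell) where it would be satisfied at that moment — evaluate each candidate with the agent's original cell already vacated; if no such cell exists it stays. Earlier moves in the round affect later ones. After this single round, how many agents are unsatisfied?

2

Initially unsatisfied (in order): (2,3), (3,3).
  (2,3): no empty cell satisfies it; stays.
  (3,3): no empty cell satisfies it; stays.
Resulting grid:
B B B
B B A
. B A
Unsatisfied now: (2,3), (3,3).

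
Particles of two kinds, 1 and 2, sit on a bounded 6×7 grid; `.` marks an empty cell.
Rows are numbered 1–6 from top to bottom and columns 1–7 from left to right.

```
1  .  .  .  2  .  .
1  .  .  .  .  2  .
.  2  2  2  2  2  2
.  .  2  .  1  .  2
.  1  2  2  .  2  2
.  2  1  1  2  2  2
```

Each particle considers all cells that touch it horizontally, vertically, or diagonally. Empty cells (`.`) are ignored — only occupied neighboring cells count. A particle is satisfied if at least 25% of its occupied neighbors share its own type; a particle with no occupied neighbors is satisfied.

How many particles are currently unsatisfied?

(1,1)1 1/1 ✓
(1,5)2 1/1 ✓
(2,1)1 1/2 ✓
(2,6)2 4/4 ✓
(3,2)2 2/3 ✓
(3,3)2 3/3 ✓
(3,4)2 3/4 ✓
(3,5)2 3/4 ✓
(3,6)2 4/5 ✓
(3,7)2 3/3 ✓
(4,3)2 5/6 ✓
(4,5)1 0/5 ✗
(4,7)2 4/4 ✓
(5,2)1 1/4 ✓
(5,3)2 3/6 ✓
(5,4)2 3/6 ✓
(5,6)2 5/6 ✓
(5,7)2 4/4 ✓
(6,2)2 1/3 ✓
(6,3)1 2/5 ✓
(6,4)1 1/4 ✓
(6,5)2 3/4 ✓
(6,6)2 4/4 ✓
(6,7)2 3/3 ✓
Unsatisfied: (4,5) — 1 in total.

1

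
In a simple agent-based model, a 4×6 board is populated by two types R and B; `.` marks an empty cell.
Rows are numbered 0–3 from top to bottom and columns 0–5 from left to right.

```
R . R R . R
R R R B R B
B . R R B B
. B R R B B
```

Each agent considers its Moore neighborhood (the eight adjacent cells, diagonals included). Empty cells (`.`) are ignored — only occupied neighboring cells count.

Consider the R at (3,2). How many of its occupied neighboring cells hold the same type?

3

Occupied neighbors of (3,2): (2,2)=R, (2,3)=R, (3,1)=B, (3,3)=R.
Same type (R): 3 of 4.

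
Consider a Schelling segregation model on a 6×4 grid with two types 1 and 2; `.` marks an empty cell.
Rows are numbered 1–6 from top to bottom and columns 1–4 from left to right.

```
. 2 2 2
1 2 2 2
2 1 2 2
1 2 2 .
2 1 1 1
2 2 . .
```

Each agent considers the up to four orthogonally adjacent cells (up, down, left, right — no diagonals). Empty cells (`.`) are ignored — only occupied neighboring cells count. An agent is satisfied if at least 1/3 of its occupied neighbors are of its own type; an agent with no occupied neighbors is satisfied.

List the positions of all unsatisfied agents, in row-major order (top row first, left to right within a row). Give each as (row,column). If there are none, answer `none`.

(2,1), (3,1), (3,2), (4,1), (4,2), (5,2)

(1,2)2 2/2 ok
(1,3)2 3/3 ok
(1,4)2 2/2 ok
(2,1)1 0/2 unhappy
(2,2)2 2/4 ok
(2,3)2 4/4 ok
(2,4)2 3/3 ok
(3,1)2 0/3 unhappy
(3,2)1 0/4 unhappy
(3,3)2 3/4 ok
(3,4)2 2/2 ok
(4,1)1 0/3 unhappy
(4,2)2 1/4 unhappy
(4,3)2 2/3 ok
(5,1)2 1/3 ok
(5,2)1 1/4 unhappy
(5,3)1 2/3 ok
(5,4)1 1/1 ok
(6,1)2 2/2 ok
(6,2)2 1/2 ok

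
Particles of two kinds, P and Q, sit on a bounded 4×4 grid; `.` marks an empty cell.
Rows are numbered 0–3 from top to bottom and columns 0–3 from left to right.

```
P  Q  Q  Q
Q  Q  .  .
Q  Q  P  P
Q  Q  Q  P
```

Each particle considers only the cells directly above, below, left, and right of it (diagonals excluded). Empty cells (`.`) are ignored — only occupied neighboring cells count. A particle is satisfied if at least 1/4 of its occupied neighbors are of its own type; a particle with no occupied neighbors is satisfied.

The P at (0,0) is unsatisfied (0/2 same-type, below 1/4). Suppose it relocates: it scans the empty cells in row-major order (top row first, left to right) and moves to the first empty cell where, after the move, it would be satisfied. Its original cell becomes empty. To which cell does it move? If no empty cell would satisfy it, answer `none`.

Vacating (0,0). Empty cells in order:
  (1,2): 1/3 same-type → satisfied — stop here.

(1,2)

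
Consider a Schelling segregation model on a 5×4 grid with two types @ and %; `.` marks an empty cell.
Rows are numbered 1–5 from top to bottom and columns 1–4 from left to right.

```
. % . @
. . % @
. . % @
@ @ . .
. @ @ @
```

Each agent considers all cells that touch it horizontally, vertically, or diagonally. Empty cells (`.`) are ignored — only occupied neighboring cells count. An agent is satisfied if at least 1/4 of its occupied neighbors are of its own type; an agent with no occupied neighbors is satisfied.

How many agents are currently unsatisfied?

(1,2)% 1/1 ✓
(1,4)@ 1/2 ✓
(2,3)% 2/5 ✓
(2,4)@ 2/4 ✓
(3,3)% 1/4 ✓
(3,4)@ 1/3 ✓
(4,1)@ 2/2 ✓
(4,2)@ 3/4 ✓
(5,2)@ 3/3 ✓
(5,3)@ 3/3 ✓
(5,4)@ 1/1 ✓
Every one meets the threshold.

0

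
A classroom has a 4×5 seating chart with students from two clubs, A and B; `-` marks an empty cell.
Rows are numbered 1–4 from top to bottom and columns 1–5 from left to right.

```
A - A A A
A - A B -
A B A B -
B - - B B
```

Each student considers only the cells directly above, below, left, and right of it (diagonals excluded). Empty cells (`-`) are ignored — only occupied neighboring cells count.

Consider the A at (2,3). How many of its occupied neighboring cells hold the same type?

Occupied neighbors of (2,3): (1,3)=A, (3,3)=A, (2,4)=B.
Same type (A): 2 of 3.

2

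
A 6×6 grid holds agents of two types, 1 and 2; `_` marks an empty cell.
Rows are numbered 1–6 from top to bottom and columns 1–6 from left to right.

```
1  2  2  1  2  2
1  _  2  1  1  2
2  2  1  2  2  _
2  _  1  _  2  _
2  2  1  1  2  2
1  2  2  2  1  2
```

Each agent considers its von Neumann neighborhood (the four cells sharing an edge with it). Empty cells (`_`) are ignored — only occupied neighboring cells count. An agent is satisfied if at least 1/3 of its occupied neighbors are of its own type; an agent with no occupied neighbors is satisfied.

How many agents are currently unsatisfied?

4

Row 1: (1,1)1 1/2 satisfied · (1,2)2 1/2 satisfied · (1,3)2 2/3 satisfied · (1,4)1 1/3 satisfied · (1,5)2 1/3 satisfied · (1,6)2 2/2 satisfied
Row 2: (2,1)1 1/2 satisfied · (2,3)2 1/3 satisfied · (2,4)1 2/4 satisfied · (2,5)1 1/4 not · (2,6)2 1/2 satisfied
Row 3: (3,1)2 2/3 satisfied · (3,2)2 1/2 satisfied · (3,3)1 1/4 not · (3,4)2 1/3 satisfied · (3,5)2 2/3 satisfied
Row 4: (4,1)2 2/2 satisfied · (4,3)1 2/2 satisfied · (4,5)2 2/2 satisfied
Row 5: (5,1)2 2/3 satisfied · (5,2)2 2/3 satisfied · (5,3)1 2/4 satisfied · (5,4)1 1/3 satisfied · (5,5)2 2/4 satisfied · (5,6)2 2/2 satisfied
Row 6: (6,1)1 0/2 not · (6,2)2 2/3 satisfied · (6,3)2 2/3 satisfied · (6,4)2 1/3 satisfied · (6,5)1 0/3 not · (6,6)2 1/2 satisfied
Unsatisfied: (2,5), (3,3), (6,1), (6,5) — 4 in total.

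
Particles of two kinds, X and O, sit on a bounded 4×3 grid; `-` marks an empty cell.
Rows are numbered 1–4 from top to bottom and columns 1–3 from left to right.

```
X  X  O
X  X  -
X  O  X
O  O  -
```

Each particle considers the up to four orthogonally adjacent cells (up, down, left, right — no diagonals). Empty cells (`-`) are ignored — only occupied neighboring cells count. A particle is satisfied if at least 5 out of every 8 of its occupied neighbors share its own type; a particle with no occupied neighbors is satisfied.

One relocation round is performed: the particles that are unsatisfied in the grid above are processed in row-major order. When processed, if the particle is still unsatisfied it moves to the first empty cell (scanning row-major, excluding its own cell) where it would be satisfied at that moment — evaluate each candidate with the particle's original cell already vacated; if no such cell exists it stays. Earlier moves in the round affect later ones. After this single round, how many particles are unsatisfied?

3

Initially unsatisfied (in order): (1,3), (3,1), (3,2), (3,3), (4,1).
  (1,3): no empty cell satisfies it; stays.
  (3,1) → (2,3).
  (3,2): no empty cell satisfies it; stays.
  (3,3): no empty cell satisfies it; stays.
  (4,1): now satisfied by earlier moves; stays.
Resulting grid:
X X O
X X X
- O X
O O -
Unsatisfied now: (1,3), (3,2), (3,3).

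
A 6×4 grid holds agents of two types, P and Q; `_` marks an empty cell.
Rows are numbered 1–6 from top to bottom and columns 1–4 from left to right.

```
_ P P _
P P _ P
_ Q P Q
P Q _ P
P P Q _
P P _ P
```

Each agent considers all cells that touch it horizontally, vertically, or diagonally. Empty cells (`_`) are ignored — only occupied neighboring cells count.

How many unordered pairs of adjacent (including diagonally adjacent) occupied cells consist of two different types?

Scan each occupied cell's neighbors to the right and below (and the two forward diagonals) so each pair is counted once.
Row 1: P(1,2)–P(1,3)= P(1,2)–P(2,2)= P(1,2)–P(2,1)= P(1,3)–P(2,4)= P(1,3)–P(2,2)=  → 0/5 unlike.
Row 2: P(2,1)–P(2,2)= P(2,1)–Q(3,2)≠ P(2,2)–Q(3,2)≠ P(2,2)–P(3,3)= P(2,4)–Q(3,4)≠ P(2,4)–P(3,3)=  → 3/6 unlike.
Row 3: Q(3,2)–P(3,3)≠ Q(3,2)–Q(4,2)= Q(3,2)–P(4,1)≠ P(3,3)–Q(3,4)≠ P(3,3)–P(4,4)= P(3,3)–Q(4,2)≠ Q(3,4)–P(4,4)≠  → 5/7 unlike.
Row 4: P(4,1)–Q(4,2)≠ P(4,1)–P(5,1)= P(4,1)–P(5,2)= Q(4,2)–P(5,2)≠ Q(4,2)–Q(5,3)= Q(4,2)–P(5,1)≠ P(4,4)–Q(5,3)≠  → 4/7 unlike.
Row 5: P(5,1)–P(5,2)= P(5,1)–P(6,1)= P(5,1)–P(6,2)= P(5,2)–Q(5,3)≠ P(5,2)–P(6,2)= P(5,2)–P(6,1)= Q(5,3)–P(6,4)≠ Q(5,3)–P(6,2)≠  → 3/8 unlike.
Row 6: P(6,1)–P(6,2)=  → 0/1 unlike.
Total adjacent occupied pairs: 34; unlike-type pairs: 15.

15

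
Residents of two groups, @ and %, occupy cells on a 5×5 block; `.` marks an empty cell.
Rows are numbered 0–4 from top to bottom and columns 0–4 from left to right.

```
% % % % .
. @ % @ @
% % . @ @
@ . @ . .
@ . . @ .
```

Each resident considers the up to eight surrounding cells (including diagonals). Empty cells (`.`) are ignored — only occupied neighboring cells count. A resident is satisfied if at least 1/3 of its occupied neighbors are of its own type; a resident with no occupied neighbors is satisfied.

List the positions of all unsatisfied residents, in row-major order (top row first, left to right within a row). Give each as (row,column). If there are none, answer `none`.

(0,0)% 1/2 ok
(0,1)% 3/4 ok
(0,2)% 3/5 ok
(0,3)% 2/4 ok
(1,1)@ 0/6 unhappy
(1,2)% 4/7 ok
(1,3)@ 3/6 ok
(1,4)@ 3/4 ok
(2,0)% 1/3 ok
(2,1)% 2/5 ok
(2,3)@ 4/5 ok
(2,4)@ 3/3 ok
(3,0)@ 1/3 ok
(3,2)@ 2/3 ok
(4,0)@ 1/1 ok
(4,3)@ 1/1 ok

(1,1)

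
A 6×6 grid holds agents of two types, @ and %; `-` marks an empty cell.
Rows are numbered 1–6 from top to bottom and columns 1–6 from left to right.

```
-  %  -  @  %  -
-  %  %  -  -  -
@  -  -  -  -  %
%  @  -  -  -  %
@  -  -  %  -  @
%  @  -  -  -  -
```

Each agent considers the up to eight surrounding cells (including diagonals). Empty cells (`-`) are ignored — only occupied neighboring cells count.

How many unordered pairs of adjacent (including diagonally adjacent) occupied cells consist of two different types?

Scan each occupied cell's neighbors to the right and below (and the two forward diagonals) so each pair is counted once.
Row 1: %(1,2)–%(2,2)= %(1,2)–%(2,3)= @(1,4)–%(1,5)≠ @(1,4)–%(2,3)≠  → 2/4 unlike.
Row 2: %(2,2)–%(2,3)= %(2,2)–@(3,1)≠  → 1/2 unlike.
Row 3: @(3,1)–%(4,1)≠ @(3,1)–@(4,2)= %(3,6)–%(4,6)=  → 1/3 unlike.
Row 4: %(4,1)–@(4,2)≠ %(4,1)–@(5,1)≠ @(4,2)–@(5,1)= %(4,6)–@(5,6)≠  → 3/4 unlike.
Row 5: @(5,1)–%(6,1)≠ @(5,1)–@(6,2)=  → 1/2 unlike.
Row 6: %(6,1)–@(6,2)≠  → 1/1 unlike.
Total adjacent occupied pairs: 16; unlike-type pairs: 9.

9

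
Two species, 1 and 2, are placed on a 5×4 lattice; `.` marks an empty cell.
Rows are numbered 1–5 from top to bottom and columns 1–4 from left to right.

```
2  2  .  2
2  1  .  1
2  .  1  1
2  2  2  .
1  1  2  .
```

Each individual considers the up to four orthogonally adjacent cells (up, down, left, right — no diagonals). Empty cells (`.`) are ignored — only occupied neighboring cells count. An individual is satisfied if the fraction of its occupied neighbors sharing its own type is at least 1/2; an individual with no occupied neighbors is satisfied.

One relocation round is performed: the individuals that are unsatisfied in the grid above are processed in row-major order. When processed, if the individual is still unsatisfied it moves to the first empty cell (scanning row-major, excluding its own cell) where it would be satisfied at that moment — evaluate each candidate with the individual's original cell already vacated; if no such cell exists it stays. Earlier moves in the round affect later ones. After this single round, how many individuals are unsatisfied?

2

Initially unsatisfied (in order): (1,4), (2,2), (5,2).
  (1,4) → (1,3).
  (2,2) → (1,4).
  (5,2) → (2,3).
Resulting grid:
2 2 2 1
2 . 1 1
2 . 1 1
2 2 2 .
1 . 2 .
Unsatisfied now: (1,3), (5,1).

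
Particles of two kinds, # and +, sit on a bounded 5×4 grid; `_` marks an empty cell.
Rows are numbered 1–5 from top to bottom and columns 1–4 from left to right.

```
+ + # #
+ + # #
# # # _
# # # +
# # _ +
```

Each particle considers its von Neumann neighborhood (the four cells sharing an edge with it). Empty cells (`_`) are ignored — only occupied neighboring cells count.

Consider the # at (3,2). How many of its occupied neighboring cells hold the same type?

3

Occupied neighbors of (3,2): (2,2)=+, (4,2)=#, (3,1)=#, (3,3)=#.
Same type (#): 3 of 4.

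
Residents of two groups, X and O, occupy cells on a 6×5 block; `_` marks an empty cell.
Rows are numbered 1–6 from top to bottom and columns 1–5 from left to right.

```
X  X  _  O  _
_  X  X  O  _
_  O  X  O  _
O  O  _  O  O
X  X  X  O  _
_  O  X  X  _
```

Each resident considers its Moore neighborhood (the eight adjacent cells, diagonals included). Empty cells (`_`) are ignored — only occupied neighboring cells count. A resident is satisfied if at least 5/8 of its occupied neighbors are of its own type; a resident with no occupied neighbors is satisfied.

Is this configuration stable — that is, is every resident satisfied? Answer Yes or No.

No

(1,1)X 2/2 satisfied
(1,2)X 3/3 satisfied
(1,4)O 1/2 not
(2,2)X 4/5 satisfied
(2,3)X 3/7 not
(2,4)O 2/4 not
(3,2)O 2/5 not
(3,3)X 2/7 not
(3,4)O 3/5 not
(4,1)O 2/4 not
(4,2)O 2/6 not
(4,4)O 3/5 not
(4,5)O 3/3 satisfied
(5,1)X 1/4 not
(5,2)X 3/6 not
(5,3)X 3/7 not
(5,4)O 2/5 not
(6,2)O 0/4 not
(6,3)X 3/5 not
(6,4)X 2/3 satisfied
For instance (1,4) has only 1/2 same-type neighbors, below 5/8.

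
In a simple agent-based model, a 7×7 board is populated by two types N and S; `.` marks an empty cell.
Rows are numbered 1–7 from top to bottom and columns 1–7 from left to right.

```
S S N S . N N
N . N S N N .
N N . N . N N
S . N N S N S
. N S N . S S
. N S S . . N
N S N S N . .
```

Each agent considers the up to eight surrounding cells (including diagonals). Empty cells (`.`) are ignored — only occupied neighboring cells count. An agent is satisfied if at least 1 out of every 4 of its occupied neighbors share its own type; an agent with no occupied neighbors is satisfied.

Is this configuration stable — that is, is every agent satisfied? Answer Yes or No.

No

Row 1: (1,1)S 1/2 satisfied · (1,2)S 1/4 satisfied · (1,3)N 1/4 satisfied · (1,4)S 1/4 satisfied · (1,6)N 3/3 satisfied · (1,7)N 2/2 satisfied
Row 2: (2,1)N 2/4 satisfied · (2,3)N 3/6 satisfied · (2,4)S 1/5 not · (2,5)N 4/6 satisfied · (2,6)N 5/5 satisfied
Row 3: (3,1)N 2/3 satisfied · (3,2)N 4/5 satisfied · (3,4)N 4/6 satisfied · (3,6)N 4/6 satisfied · (3,7)N 3/4 satisfied
Row 4: (4,1)S 0/3 not · (4,3)N 5/6 satisfied · (4,4)N 3/5 satisfied · (4,5)S 1/6 not · (4,6)N 2/6 satisfied · (4,7)S 2/5 satisfied
Row 5: (5,2)N 2/5 satisfied · (5,3)S 2/7 satisfied · (5,4)N 2/6 satisfied · (5,6)S 3/5 satisfied · (5,7)S 2/4 satisfied
Row 6: (6,2)N 3/6 satisfied · (6,3)S 4/8 satisfied · (6,4)S 3/6 satisfied · (6,7)N 0/2 not
Row 7: (7,1)N 1/2 satisfied · (7,2)S 1/4 satisfied · (7,3)N 1/5 not · (7,4)S 2/4 satisfied · (7,5)N 0/2 not
For instance (2,4) has only 1/5 same-type neighbors, below 1/4.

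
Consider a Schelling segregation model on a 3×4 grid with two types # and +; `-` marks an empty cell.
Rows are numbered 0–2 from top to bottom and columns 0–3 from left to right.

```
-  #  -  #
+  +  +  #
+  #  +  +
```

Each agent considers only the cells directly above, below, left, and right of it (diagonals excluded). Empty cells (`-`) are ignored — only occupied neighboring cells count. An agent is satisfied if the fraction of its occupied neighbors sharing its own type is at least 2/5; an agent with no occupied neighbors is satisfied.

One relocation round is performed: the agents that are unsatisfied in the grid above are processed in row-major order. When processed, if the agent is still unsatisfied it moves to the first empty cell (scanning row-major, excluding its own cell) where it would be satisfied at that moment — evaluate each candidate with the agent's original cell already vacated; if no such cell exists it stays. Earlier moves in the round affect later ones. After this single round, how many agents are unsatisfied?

0

Initially unsatisfied (in order): (0,1), (1,3), (2,1).
  (0,1) → (0,2).
  (1,3) → (0,1).
  (2,1) → (0,0).
Resulting grid:
# # # #
+ + + -
+ - + +
All satisfied now.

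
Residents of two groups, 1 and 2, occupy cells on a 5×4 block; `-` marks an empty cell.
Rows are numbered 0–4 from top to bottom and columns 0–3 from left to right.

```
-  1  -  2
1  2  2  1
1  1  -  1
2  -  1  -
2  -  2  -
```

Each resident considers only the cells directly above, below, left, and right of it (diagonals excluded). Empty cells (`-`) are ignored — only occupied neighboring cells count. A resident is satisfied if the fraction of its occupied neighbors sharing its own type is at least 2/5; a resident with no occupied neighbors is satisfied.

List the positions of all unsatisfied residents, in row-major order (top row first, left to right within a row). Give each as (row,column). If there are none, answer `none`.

Row 0: (0,1)1 0/1 unhappy · (0,3)2 0/1 unhappy
Row 1: (1,0)1 1/2 ok · (1,1)2 1/4 unhappy · (1,2)2 1/2 ok · (1,3)1 1/3 unhappy
Row 2: (2,0)1 2/3 ok · (2,1)1 1/2 ok · (2,3)1 1/1 ok
Row 3: (3,0)2 1/2 ok · (3,2)1 0/1 unhappy
Row 4: (4,0)2 1/1 ok · (4,2)2 0/1 unhappy

(0,1), (0,3), (1,1), (1,3), (3,2), (4,2)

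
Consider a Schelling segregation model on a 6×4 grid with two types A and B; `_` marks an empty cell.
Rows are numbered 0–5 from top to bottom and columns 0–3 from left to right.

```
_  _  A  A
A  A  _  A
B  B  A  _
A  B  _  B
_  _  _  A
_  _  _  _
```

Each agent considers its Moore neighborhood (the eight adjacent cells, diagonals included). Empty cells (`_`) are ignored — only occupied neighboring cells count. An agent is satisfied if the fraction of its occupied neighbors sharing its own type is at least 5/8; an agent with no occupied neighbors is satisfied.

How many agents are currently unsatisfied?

Row 0: (0,2)A 3/3 satisfied · (0,3)A 2/2 satisfied
Row 1: (1,0)A 1/3 not · (1,1)A 3/5 not · (1,3)A 3/3 satisfied
Row 2: (2,0)B 2/5 not · (2,1)B 2/6 not · (2,2)A 2/5 not
Row 3: (3,0)A 0/3 not · (3,1)B 2/4 not · (3,3)B 0/2 not
Row 4: (4,3)A 0/1 not
Unsatisfied: (1,0), (1,1), (2,0), (2,1), (2,2), (3,0), (3,1), (3,3), (4,3) — 9 in total.

9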